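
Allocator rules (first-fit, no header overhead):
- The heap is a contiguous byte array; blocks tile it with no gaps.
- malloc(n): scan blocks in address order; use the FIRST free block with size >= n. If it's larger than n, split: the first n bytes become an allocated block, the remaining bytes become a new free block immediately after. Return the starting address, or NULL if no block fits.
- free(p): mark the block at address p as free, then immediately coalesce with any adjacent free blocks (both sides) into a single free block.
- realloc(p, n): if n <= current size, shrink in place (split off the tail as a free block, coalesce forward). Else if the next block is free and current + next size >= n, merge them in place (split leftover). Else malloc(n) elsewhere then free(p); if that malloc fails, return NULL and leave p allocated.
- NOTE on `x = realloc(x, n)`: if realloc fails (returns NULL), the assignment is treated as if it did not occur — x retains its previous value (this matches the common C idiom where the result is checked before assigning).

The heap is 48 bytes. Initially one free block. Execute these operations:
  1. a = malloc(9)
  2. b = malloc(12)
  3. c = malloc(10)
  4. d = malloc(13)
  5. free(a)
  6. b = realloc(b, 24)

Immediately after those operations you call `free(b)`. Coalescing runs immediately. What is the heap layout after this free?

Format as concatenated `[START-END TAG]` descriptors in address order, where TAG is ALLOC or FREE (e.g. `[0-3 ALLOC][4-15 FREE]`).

Op 1: a = malloc(9) -> a = 0; heap: [0-8 ALLOC][9-47 FREE]
Op 2: b = malloc(12) -> b = 9; heap: [0-8 ALLOC][9-20 ALLOC][21-47 FREE]
Op 3: c = malloc(10) -> c = 21; heap: [0-8 ALLOC][9-20 ALLOC][21-30 ALLOC][31-47 FREE]
Op 4: d = malloc(13) -> d = 31; heap: [0-8 ALLOC][9-20 ALLOC][21-30 ALLOC][31-43 ALLOC][44-47 FREE]
Op 5: free(a) -> (freed a); heap: [0-8 FREE][9-20 ALLOC][21-30 ALLOC][31-43 ALLOC][44-47 FREE]
Op 6: b = realloc(b, 24) -> NULL (b unchanged); heap: [0-8 FREE][9-20 ALLOC][21-30 ALLOC][31-43 ALLOC][44-47 FREE]
free(b): b = 9 -> block [9-20 ALLOC]; mark free, coalesce with adjacent free neighbors -> [0-20 FREE][21-30 ALLOC][31-43 ALLOC][44-47 FREE]

Answer: [0-20 FREE][21-30 ALLOC][31-43 ALLOC][44-47 FREE]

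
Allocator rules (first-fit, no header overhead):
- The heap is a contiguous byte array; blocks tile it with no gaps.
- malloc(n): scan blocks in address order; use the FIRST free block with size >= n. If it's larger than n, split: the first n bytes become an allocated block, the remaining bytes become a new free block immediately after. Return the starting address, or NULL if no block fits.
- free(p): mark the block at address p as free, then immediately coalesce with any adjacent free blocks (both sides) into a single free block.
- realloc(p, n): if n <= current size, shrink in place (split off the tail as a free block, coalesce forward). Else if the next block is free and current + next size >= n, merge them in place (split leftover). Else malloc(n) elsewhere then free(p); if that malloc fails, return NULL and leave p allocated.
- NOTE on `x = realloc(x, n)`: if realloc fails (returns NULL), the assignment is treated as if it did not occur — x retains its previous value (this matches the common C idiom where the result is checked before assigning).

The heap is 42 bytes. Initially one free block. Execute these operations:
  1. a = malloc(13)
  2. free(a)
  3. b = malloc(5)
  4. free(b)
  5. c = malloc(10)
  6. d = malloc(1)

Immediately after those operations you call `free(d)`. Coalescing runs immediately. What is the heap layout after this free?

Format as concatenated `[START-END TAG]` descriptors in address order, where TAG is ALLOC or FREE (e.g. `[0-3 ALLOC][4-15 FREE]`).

Answer: [0-9 ALLOC][10-41 FREE]

Derivation:
Op 1: a = malloc(13) -> a = 0; heap: [0-12 ALLOC][13-41 FREE]
Op 2: free(a) -> (freed a); heap: [0-41 FREE]
Op 3: b = malloc(5) -> b = 0; heap: [0-4 ALLOC][5-41 FREE]
Op 4: free(b) -> (freed b); heap: [0-41 FREE]
Op 5: c = malloc(10) -> c = 0; heap: [0-9 ALLOC][10-41 FREE]
Op 6: d = malloc(1) -> d = 10; heap: [0-9 ALLOC][10-10 ALLOC][11-41 FREE]
free(d): d = 10 -> block [10-10 ALLOC]; mark free, coalesce with adjacent free neighbors -> [0-9 ALLOC][10-41 FREE]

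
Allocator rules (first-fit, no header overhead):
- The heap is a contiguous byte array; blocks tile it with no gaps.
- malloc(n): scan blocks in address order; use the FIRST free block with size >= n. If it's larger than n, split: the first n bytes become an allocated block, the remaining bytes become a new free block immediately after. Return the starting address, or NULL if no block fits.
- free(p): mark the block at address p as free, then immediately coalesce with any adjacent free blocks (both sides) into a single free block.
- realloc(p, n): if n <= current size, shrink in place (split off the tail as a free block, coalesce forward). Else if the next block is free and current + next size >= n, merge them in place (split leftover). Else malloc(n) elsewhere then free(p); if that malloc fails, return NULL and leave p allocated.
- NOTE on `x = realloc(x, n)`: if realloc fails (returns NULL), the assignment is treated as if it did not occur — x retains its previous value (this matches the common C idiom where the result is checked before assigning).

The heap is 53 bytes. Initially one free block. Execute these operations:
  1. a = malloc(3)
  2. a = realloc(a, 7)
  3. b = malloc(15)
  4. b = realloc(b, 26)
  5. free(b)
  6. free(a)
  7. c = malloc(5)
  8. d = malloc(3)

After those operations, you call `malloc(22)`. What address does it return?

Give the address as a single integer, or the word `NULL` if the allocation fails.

Answer: 8

Derivation:
Op 1: a = malloc(3) -> a = 0; heap: [0-2 ALLOC][3-52 FREE]
Op 2: a = realloc(a, 7) -> a = 0; heap: [0-6 ALLOC][7-52 FREE]
Op 3: b = malloc(15) -> b = 7; heap: [0-6 ALLOC][7-21 ALLOC][22-52 FREE]
Op 4: b = realloc(b, 26) -> b = 7; heap: [0-6 ALLOC][7-32 ALLOC][33-52 FREE]
Op 5: free(b) -> (freed b); heap: [0-6 ALLOC][7-52 FREE]
Op 6: free(a) -> (freed a); heap: [0-52 FREE]
Op 7: c = malloc(5) -> c = 0; heap: [0-4 ALLOC][5-52 FREE]
Op 8: d = malloc(3) -> d = 5; heap: [0-4 ALLOC][5-7 ALLOC][8-52 FREE]
malloc(22): first-fit scan over [0-4 ALLOC][5-7 ALLOC][8-52 FREE] -> 8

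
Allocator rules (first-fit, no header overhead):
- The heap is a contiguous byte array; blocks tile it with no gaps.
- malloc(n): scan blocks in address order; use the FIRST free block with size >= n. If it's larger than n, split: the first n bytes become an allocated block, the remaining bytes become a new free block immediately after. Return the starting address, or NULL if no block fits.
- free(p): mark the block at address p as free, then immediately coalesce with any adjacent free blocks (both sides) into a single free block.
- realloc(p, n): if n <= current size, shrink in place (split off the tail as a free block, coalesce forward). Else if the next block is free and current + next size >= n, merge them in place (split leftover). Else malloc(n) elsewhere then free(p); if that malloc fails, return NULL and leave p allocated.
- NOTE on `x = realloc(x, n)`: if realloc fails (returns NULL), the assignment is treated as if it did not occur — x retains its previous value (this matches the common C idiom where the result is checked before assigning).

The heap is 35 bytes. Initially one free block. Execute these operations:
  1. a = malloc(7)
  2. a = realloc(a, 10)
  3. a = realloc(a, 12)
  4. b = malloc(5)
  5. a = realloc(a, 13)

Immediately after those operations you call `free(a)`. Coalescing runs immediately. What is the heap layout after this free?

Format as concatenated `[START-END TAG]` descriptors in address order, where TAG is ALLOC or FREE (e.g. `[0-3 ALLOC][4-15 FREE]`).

Answer: [0-11 FREE][12-16 ALLOC][17-34 FREE]

Derivation:
Op 1: a = malloc(7) -> a = 0; heap: [0-6 ALLOC][7-34 FREE]
Op 2: a = realloc(a, 10) -> a = 0; heap: [0-9 ALLOC][10-34 FREE]
Op 3: a = realloc(a, 12) -> a = 0; heap: [0-11 ALLOC][12-34 FREE]
Op 4: b = malloc(5) -> b = 12; heap: [0-11 ALLOC][12-16 ALLOC][17-34 FREE]
Op 5: a = realloc(a, 13) -> a = 17; heap: [0-11 FREE][12-16 ALLOC][17-29 ALLOC][30-34 FREE]
free(a): a = 17 -> block [17-29 ALLOC]; mark free, coalesce with adjacent free neighbors -> [0-11 FREE][12-16 ALLOC][17-34 FREE]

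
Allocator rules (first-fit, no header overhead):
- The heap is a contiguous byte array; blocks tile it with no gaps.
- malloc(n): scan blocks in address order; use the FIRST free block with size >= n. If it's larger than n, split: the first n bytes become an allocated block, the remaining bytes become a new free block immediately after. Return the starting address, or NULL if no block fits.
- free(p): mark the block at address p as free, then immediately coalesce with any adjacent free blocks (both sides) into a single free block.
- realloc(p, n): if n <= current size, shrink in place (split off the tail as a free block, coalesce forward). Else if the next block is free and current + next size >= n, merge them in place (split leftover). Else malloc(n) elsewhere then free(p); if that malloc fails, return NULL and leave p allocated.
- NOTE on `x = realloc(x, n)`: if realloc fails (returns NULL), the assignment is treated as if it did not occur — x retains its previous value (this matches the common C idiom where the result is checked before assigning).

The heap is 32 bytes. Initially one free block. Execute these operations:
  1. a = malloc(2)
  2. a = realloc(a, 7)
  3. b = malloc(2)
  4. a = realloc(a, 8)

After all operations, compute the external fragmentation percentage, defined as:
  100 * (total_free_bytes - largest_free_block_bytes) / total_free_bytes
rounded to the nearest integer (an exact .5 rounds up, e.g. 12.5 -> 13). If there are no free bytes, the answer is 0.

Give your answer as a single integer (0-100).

Answer: 32

Derivation:
Op 1: a = malloc(2) -> a = 0; heap: [0-1 ALLOC][2-31 FREE]
Op 2: a = realloc(a, 7) -> a = 0; heap: [0-6 ALLOC][7-31 FREE]
Op 3: b = malloc(2) -> b = 7; heap: [0-6 ALLOC][7-8 ALLOC][9-31 FREE]
Op 4: a = realloc(a, 8) -> a = 9; heap: [0-6 FREE][7-8 ALLOC][9-16 ALLOC][17-31 FREE]
Free blocks: [7 15] total_free=22 largest=15 -> 100*(22-15)/22 = 700/22 ≈ 31.818 -> rounds to 32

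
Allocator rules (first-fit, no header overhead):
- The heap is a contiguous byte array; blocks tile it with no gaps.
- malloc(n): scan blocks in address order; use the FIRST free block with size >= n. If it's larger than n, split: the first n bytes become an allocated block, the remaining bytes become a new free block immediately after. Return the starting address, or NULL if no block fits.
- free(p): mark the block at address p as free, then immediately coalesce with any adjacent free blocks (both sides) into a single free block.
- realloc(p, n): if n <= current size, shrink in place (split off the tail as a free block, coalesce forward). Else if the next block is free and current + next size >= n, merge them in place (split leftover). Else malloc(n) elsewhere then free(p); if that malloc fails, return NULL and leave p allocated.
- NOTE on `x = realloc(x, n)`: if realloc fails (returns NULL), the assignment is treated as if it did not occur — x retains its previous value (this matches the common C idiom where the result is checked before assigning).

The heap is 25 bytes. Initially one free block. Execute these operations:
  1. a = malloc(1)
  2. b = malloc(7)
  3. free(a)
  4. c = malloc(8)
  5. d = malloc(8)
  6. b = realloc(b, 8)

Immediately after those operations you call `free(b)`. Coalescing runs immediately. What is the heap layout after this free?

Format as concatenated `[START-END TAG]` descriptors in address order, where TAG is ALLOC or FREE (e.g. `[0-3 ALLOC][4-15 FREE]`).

Answer: [0-7 FREE][8-15 ALLOC][16-23 ALLOC][24-24 FREE]

Derivation:
Op 1: a = malloc(1) -> a = 0; heap: [0-0 ALLOC][1-24 FREE]
Op 2: b = malloc(7) -> b = 1; heap: [0-0 ALLOC][1-7 ALLOC][8-24 FREE]
Op 3: free(a) -> (freed a); heap: [0-0 FREE][1-7 ALLOC][8-24 FREE]
Op 4: c = malloc(8) -> c = 8; heap: [0-0 FREE][1-7 ALLOC][8-15 ALLOC][16-24 FREE]
Op 5: d = malloc(8) -> d = 16; heap: [0-0 FREE][1-7 ALLOC][8-15 ALLOC][16-23 ALLOC][24-24 FREE]
Op 6: b = realloc(b, 8) -> NULL (b unchanged); heap: [0-0 FREE][1-7 ALLOC][8-15 ALLOC][16-23 ALLOC][24-24 FREE]
free(b): b = 1 -> block [1-7 ALLOC]; mark free, coalesce with adjacent free neighbors -> [0-7 FREE][8-15 ALLOC][16-23 ALLOC][24-24 FREE]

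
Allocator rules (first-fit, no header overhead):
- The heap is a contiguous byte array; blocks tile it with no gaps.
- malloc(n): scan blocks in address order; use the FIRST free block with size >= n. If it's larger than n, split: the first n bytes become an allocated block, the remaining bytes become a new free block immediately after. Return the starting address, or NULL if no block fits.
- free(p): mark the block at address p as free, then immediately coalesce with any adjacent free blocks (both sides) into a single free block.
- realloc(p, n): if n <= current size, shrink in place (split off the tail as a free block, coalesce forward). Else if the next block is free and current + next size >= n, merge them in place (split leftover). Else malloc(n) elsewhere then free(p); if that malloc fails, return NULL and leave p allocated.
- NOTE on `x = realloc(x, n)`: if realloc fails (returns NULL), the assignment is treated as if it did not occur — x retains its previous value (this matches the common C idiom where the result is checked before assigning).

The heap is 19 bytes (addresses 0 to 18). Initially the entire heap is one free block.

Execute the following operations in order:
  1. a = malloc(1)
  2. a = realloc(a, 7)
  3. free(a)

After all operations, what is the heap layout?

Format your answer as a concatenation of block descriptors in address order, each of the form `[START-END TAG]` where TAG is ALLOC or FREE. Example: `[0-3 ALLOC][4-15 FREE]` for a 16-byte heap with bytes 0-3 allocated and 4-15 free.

Op 1: a = malloc(1) -> a = 0; heap: [0-0 ALLOC][1-18 FREE]
Op 2: a = realloc(a, 7) -> a = 0; heap: [0-6 ALLOC][7-18 FREE]
Op 3: free(a) -> (freed a); heap: [0-18 FREE]

Answer: [0-18 FREE]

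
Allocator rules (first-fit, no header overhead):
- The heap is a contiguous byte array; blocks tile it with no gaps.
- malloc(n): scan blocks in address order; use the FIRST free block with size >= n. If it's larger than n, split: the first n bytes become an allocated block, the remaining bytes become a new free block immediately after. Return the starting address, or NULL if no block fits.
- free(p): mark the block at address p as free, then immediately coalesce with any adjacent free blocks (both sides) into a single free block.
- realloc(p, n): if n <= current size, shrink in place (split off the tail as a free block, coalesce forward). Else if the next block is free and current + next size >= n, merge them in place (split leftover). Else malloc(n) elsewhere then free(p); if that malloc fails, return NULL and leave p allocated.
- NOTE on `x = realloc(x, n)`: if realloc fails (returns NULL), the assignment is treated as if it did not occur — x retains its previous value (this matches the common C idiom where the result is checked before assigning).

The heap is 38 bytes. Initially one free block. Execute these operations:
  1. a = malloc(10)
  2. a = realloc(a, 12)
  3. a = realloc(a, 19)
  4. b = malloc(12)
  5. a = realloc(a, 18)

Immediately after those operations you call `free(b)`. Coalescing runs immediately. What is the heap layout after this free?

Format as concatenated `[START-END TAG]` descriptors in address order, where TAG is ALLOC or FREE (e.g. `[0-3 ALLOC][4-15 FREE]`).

Answer: [0-17 ALLOC][18-37 FREE]

Derivation:
Op 1: a = malloc(10) -> a = 0; heap: [0-9 ALLOC][10-37 FREE]
Op 2: a = realloc(a, 12) -> a = 0; heap: [0-11 ALLOC][12-37 FREE]
Op 3: a = realloc(a, 19) -> a = 0; heap: [0-18 ALLOC][19-37 FREE]
Op 4: b = malloc(12) -> b = 19; heap: [0-18 ALLOC][19-30 ALLOC][31-37 FREE]
Op 5: a = realloc(a, 18) -> a = 0; heap: [0-17 ALLOC][18-18 FREE][19-30 ALLOC][31-37 FREE]
free(b): b = 19 -> block [19-30 ALLOC]; mark free, coalesce with adjacent free neighbors -> [0-17 ALLOC][18-37 FREE]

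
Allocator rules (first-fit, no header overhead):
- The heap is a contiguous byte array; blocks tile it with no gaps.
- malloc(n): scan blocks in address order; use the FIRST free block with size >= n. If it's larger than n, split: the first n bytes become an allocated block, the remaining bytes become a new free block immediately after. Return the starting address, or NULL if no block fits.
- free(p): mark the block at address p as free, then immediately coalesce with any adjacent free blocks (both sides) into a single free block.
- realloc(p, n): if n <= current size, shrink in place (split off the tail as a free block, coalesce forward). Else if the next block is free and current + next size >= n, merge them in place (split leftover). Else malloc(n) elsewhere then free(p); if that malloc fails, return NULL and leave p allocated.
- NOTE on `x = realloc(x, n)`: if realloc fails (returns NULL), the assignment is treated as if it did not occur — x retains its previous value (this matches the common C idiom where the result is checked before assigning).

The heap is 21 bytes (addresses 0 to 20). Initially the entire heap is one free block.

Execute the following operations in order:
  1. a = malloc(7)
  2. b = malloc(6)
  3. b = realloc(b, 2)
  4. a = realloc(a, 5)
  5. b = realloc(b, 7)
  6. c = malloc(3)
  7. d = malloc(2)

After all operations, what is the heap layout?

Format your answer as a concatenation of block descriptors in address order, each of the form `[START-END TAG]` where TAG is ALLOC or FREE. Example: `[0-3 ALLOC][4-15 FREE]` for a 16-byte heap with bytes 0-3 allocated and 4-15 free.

Answer: [0-4 ALLOC][5-6 ALLOC][7-13 ALLOC][14-16 ALLOC][17-20 FREE]

Derivation:
Op 1: a = malloc(7) -> a = 0; heap: [0-6 ALLOC][7-20 FREE]
Op 2: b = malloc(6) -> b = 7; heap: [0-6 ALLOC][7-12 ALLOC][13-20 FREE]
Op 3: b = realloc(b, 2) -> b = 7; heap: [0-6 ALLOC][7-8 ALLOC][9-20 FREE]
Op 4: a = realloc(a, 5) -> a = 0; heap: [0-4 ALLOC][5-6 FREE][7-8 ALLOC][9-20 FREE]
Op 5: b = realloc(b, 7) -> b = 7; heap: [0-4 ALLOC][5-6 FREE][7-13 ALLOC][14-20 FREE]
Op 6: c = malloc(3) -> c = 14; heap: [0-4 ALLOC][5-6 FREE][7-13 ALLOC][14-16 ALLOC][17-20 FREE]
Op 7: d = malloc(2) -> d = 5; heap: [0-4 ALLOC][5-6 ALLOC][7-13 ALLOC][14-16 ALLOC][17-20 FREE]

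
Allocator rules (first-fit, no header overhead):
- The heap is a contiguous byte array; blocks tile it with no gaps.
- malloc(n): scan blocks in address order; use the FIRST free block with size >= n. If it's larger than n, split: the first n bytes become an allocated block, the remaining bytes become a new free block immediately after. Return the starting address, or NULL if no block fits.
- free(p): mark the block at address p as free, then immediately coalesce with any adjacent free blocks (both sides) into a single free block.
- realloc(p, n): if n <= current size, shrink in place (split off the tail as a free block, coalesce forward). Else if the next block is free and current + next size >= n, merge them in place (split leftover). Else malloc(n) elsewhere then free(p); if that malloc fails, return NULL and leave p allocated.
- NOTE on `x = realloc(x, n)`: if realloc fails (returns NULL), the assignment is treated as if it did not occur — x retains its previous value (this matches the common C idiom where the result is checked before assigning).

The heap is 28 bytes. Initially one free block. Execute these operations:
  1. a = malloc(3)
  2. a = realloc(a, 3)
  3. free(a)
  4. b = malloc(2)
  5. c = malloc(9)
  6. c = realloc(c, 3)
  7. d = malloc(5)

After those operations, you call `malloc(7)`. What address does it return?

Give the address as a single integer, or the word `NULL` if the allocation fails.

Answer: 10

Derivation:
Op 1: a = malloc(3) -> a = 0; heap: [0-2 ALLOC][3-27 FREE]
Op 2: a = realloc(a, 3) -> a = 0; heap: [0-2 ALLOC][3-27 FREE]
Op 3: free(a) -> (freed a); heap: [0-27 FREE]
Op 4: b = malloc(2) -> b = 0; heap: [0-1 ALLOC][2-27 FREE]
Op 5: c = malloc(9) -> c = 2; heap: [0-1 ALLOC][2-10 ALLOC][11-27 FREE]
Op 6: c = realloc(c, 3) -> c = 2; heap: [0-1 ALLOC][2-4 ALLOC][5-27 FREE]
Op 7: d = malloc(5) -> d = 5; heap: [0-1 ALLOC][2-4 ALLOC][5-9 ALLOC][10-27 FREE]
malloc(7): first-fit scan over [0-1 ALLOC][2-4 ALLOC][5-9 ALLOC][10-27 FREE] -> 10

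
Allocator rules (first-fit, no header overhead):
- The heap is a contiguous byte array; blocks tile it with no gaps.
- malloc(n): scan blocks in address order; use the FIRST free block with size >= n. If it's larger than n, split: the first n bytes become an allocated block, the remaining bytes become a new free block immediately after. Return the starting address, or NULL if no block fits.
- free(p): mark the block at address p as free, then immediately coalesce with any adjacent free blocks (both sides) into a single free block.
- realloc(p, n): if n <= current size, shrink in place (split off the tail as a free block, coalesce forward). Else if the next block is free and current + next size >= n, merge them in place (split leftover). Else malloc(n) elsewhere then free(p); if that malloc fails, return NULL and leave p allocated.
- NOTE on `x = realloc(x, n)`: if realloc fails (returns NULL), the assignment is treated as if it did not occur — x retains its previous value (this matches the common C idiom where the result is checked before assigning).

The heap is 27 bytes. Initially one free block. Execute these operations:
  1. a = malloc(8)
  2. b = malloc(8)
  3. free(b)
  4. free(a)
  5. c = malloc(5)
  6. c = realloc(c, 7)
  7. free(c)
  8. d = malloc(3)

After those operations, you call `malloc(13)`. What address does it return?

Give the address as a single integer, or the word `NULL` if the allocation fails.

Op 1: a = malloc(8) -> a = 0; heap: [0-7 ALLOC][8-26 FREE]
Op 2: b = malloc(8) -> b = 8; heap: [0-7 ALLOC][8-15 ALLOC][16-26 FREE]
Op 3: free(b) -> (freed b); heap: [0-7 ALLOC][8-26 FREE]
Op 4: free(a) -> (freed a); heap: [0-26 FREE]
Op 5: c = malloc(5) -> c = 0; heap: [0-4 ALLOC][5-26 FREE]
Op 6: c = realloc(c, 7) -> c = 0; heap: [0-6 ALLOC][7-26 FREE]
Op 7: free(c) -> (freed c); heap: [0-26 FREE]
Op 8: d = malloc(3) -> d = 0; heap: [0-2 ALLOC][3-26 FREE]
malloc(13): first-fit scan over [0-2 ALLOC][3-26 FREE] -> 3

Answer: 3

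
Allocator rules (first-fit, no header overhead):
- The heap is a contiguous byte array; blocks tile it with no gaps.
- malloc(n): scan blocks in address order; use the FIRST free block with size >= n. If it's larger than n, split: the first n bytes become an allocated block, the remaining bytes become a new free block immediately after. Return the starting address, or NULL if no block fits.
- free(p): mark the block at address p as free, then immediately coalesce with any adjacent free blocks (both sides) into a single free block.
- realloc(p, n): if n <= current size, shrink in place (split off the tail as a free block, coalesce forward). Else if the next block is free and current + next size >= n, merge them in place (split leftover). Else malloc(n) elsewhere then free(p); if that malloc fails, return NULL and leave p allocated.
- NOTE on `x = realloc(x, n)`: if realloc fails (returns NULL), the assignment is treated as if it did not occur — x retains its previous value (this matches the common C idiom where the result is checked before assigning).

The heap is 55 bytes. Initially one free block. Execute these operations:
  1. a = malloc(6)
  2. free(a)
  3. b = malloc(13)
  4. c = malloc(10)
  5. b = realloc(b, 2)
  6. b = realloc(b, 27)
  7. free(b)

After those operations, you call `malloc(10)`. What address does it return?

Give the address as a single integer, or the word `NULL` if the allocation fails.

Answer: 0

Derivation:
Op 1: a = malloc(6) -> a = 0; heap: [0-5 ALLOC][6-54 FREE]
Op 2: free(a) -> (freed a); heap: [0-54 FREE]
Op 3: b = malloc(13) -> b = 0; heap: [0-12 ALLOC][13-54 FREE]
Op 4: c = malloc(10) -> c = 13; heap: [0-12 ALLOC][13-22 ALLOC][23-54 FREE]
Op 5: b = realloc(b, 2) -> b = 0; heap: [0-1 ALLOC][2-12 FREE][13-22 ALLOC][23-54 FREE]
Op 6: b = realloc(b, 27) -> b = 23; heap: [0-12 FREE][13-22 ALLOC][23-49 ALLOC][50-54 FREE]
Op 7: free(b) -> (freed b); heap: [0-12 FREE][13-22 ALLOC][23-54 FREE]
malloc(10): first-fit scan over [0-12 FREE][13-22 ALLOC][23-54 FREE] -> 0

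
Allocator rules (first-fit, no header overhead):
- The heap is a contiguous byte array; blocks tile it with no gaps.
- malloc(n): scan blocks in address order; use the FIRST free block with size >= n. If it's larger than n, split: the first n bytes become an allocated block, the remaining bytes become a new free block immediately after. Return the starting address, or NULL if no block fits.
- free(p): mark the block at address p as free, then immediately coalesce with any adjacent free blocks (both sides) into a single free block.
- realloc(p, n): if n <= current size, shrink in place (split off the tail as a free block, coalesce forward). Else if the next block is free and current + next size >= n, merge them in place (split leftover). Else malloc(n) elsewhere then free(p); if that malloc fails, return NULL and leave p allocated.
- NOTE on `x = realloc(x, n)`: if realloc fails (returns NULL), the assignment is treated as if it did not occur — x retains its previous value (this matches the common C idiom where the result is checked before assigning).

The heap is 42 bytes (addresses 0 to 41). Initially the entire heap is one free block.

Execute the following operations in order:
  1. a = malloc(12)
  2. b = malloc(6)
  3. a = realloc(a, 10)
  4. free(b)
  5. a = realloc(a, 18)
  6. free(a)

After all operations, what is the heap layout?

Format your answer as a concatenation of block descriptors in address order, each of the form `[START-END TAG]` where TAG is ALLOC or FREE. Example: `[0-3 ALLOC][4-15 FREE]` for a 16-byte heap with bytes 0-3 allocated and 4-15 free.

Answer: [0-41 FREE]

Derivation:
Op 1: a = malloc(12) -> a = 0; heap: [0-11 ALLOC][12-41 FREE]
Op 2: b = malloc(6) -> b = 12; heap: [0-11 ALLOC][12-17 ALLOC][18-41 FREE]
Op 3: a = realloc(a, 10) -> a = 0; heap: [0-9 ALLOC][10-11 FREE][12-17 ALLOC][18-41 FREE]
Op 4: free(b) -> (freed b); heap: [0-9 ALLOC][10-41 FREE]
Op 5: a = realloc(a, 18) -> a = 0; heap: [0-17 ALLOC][18-41 FREE]
Op 6: free(a) -> (freed a); heap: [0-41 FREE]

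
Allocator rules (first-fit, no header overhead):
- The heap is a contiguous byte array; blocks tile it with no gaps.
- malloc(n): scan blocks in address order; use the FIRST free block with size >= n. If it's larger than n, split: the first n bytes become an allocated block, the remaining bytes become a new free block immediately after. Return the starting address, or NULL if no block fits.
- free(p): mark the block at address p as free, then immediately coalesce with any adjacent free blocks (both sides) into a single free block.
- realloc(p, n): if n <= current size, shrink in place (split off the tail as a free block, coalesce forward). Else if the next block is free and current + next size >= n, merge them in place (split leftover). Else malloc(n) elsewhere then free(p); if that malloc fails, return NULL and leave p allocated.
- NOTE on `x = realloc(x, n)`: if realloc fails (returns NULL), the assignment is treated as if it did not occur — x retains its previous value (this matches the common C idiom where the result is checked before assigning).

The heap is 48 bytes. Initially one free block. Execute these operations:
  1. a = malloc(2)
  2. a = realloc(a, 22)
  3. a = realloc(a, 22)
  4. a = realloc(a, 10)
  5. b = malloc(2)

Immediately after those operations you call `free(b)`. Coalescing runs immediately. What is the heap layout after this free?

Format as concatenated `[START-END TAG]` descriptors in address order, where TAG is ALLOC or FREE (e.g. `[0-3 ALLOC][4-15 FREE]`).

Answer: [0-9 ALLOC][10-47 FREE]

Derivation:
Op 1: a = malloc(2) -> a = 0; heap: [0-1 ALLOC][2-47 FREE]
Op 2: a = realloc(a, 22) -> a = 0; heap: [0-21 ALLOC][22-47 FREE]
Op 3: a = realloc(a, 22) -> a = 0; heap: [0-21 ALLOC][22-47 FREE]
Op 4: a = realloc(a, 10) -> a = 0; heap: [0-9 ALLOC][10-47 FREE]
Op 5: b = malloc(2) -> b = 10; heap: [0-9 ALLOC][10-11 ALLOC][12-47 FREE]
free(b): b = 10 -> block [10-11 ALLOC]; mark free, coalesce with adjacent free neighbors -> [0-9 ALLOC][10-47 FREE]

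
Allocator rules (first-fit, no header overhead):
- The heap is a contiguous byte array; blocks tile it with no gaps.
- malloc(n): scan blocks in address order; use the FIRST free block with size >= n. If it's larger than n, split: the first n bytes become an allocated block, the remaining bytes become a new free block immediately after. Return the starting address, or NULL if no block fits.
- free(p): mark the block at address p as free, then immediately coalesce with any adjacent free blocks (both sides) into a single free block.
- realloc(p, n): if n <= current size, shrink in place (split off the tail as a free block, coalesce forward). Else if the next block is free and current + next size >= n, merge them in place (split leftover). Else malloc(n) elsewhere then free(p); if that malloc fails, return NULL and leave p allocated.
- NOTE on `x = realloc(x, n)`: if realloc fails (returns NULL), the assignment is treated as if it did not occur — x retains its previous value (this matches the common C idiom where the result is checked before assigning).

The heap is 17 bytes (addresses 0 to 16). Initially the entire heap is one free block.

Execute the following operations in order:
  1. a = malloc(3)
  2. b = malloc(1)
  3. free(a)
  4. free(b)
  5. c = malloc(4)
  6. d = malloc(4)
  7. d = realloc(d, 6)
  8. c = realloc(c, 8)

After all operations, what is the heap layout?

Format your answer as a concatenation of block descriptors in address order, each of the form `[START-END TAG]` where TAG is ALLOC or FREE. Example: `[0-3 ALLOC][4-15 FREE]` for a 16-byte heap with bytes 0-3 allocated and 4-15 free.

Answer: [0-3 ALLOC][4-9 ALLOC][10-16 FREE]

Derivation:
Op 1: a = malloc(3) -> a = 0; heap: [0-2 ALLOC][3-16 FREE]
Op 2: b = malloc(1) -> b = 3; heap: [0-2 ALLOC][3-3 ALLOC][4-16 FREE]
Op 3: free(a) -> (freed a); heap: [0-2 FREE][3-3 ALLOC][4-16 FREE]
Op 4: free(b) -> (freed b); heap: [0-16 FREE]
Op 5: c = malloc(4) -> c = 0; heap: [0-3 ALLOC][4-16 FREE]
Op 6: d = malloc(4) -> d = 4; heap: [0-3 ALLOC][4-7 ALLOC][8-16 FREE]
Op 7: d = realloc(d, 6) -> d = 4; heap: [0-3 ALLOC][4-9 ALLOC][10-16 FREE]
Op 8: c = realloc(c, 8) -> NULL (c unchanged); heap: [0-3 ALLOC][4-9 ALLOC][10-16 FREE]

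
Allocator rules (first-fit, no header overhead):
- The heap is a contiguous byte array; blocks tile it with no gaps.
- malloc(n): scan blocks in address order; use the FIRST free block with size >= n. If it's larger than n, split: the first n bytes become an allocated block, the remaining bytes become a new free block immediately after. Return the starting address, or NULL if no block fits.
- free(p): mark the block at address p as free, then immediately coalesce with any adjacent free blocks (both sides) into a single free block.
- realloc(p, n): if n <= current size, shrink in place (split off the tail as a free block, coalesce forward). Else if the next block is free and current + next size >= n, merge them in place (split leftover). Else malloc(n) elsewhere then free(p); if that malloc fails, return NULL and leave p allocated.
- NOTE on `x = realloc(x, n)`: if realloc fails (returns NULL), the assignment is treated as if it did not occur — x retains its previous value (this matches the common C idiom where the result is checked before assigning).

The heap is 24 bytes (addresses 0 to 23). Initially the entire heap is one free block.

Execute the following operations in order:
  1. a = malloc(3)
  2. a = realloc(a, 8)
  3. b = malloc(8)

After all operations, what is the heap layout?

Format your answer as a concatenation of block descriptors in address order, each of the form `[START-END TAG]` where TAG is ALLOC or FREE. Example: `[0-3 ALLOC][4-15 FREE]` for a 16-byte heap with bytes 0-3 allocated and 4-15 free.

Op 1: a = malloc(3) -> a = 0; heap: [0-2 ALLOC][3-23 FREE]
Op 2: a = realloc(a, 8) -> a = 0; heap: [0-7 ALLOC][8-23 FREE]
Op 3: b = malloc(8) -> b = 8; heap: [0-7 ALLOC][8-15 ALLOC][16-23 FREE]

Answer: [0-7 ALLOC][8-15 ALLOC][16-23 FREE]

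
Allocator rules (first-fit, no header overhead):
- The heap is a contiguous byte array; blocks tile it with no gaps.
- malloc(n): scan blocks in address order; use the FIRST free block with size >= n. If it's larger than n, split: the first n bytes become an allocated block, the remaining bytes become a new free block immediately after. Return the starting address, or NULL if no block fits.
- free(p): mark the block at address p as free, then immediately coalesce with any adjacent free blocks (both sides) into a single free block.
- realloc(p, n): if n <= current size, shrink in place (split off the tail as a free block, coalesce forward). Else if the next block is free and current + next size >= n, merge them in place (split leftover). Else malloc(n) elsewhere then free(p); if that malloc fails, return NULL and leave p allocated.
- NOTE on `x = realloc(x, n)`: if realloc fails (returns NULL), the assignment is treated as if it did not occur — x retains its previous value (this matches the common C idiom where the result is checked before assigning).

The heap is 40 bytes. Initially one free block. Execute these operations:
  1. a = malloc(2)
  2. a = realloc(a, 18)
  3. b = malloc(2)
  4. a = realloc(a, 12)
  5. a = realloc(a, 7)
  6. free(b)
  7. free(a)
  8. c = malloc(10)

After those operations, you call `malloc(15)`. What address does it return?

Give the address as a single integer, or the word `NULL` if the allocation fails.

Answer: 10

Derivation:
Op 1: a = malloc(2) -> a = 0; heap: [0-1 ALLOC][2-39 FREE]
Op 2: a = realloc(a, 18) -> a = 0; heap: [0-17 ALLOC][18-39 FREE]
Op 3: b = malloc(2) -> b = 18; heap: [0-17 ALLOC][18-19 ALLOC][20-39 FREE]
Op 4: a = realloc(a, 12) -> a = 0; heap: [0-11 ALLOC][12-17 FREE][18-19 ALLOC][20-39 FREE]
Op 5: a = realloc(a, 7) -> a = 0; heap: [0-6 ALLOC][7-17 FREE][18-19 ALLOC][20-39 FREE]
Op 6: free(b) -> (freed b); heap: [0-6 ALLOC][7-39 FREE]
Op 7: free(a) -> (freed a); heap: [0-39 FREE]
Op 8: c = malloc(10) -> c = 0; heap: [0-9 ALLOC][10-39 FREE]
malloc(15): first-fit scan over [0-9 ALLOC][10-39 FREE] -> 10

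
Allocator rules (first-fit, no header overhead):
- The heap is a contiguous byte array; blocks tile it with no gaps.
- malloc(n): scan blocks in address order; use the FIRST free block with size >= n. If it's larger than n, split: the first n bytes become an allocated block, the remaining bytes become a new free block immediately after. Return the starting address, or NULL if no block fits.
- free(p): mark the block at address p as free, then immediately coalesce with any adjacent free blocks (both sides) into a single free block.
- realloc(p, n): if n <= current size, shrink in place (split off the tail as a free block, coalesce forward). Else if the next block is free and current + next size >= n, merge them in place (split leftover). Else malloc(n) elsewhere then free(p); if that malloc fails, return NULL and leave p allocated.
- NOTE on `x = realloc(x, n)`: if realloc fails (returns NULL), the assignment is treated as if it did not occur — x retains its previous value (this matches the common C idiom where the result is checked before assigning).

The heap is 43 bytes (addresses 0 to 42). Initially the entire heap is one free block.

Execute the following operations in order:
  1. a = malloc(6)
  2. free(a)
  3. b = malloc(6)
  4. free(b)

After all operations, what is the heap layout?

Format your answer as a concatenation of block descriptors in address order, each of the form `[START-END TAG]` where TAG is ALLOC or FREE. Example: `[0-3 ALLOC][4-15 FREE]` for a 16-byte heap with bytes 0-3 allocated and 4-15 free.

Answer: [0-42 FREE]

Derivation:
Op 1: a = malloc(6) -> a = 0; heap: [0-5 ALLOC][6-42 FREE]
Op 2: free(a) -> (freed a); heap: [0-42 FREE]
Op 3: b = malloc(6) -> b = 0; heap: [0-5 ALLOC][6-42 FREE]
Op 4: free(b) -> (freed b); heap: [0-42 FREE]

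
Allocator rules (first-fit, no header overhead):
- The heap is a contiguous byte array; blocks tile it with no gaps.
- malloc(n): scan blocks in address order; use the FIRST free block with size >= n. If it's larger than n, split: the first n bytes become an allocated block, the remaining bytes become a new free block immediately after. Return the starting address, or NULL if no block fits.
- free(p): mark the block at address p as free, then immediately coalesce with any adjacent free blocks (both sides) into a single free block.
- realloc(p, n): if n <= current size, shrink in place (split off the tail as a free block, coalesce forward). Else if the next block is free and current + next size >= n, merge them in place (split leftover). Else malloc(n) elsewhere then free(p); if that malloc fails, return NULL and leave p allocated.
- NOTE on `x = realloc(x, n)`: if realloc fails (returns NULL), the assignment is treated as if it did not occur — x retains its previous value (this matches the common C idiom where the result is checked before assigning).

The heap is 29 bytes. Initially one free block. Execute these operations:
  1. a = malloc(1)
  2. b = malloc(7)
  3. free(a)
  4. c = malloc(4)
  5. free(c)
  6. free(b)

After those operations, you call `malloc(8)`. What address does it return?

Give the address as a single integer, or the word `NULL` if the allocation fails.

Op 1: a = malloc(1) -> a = 0; heap: [0-0 ALLOC][1-28 FREE]
Op 2: b = malloc(7) -> b = 1; heap: [0-0 ALLOC][1-7 ALLOC][8-28 FREE]
Op 3: free(a) -> (freed a); heap: [0-0 FREE][1-7 ALLOC][8-28 FREE]
Op 4: c = malloc(4) -> c = 8; heap: [0-0 FREE][1-7 ALLOC][8-11 ALLOC][12-28 FREE]
Op 5: free(c) -> (freed c); heap: [0-0 FREE][1-7 ALLOC][8-28 FREE]
Op 6: free(b) -> (freed b); heap: [0-28 FREE]
malloc(8): first-fit scan over [0-28 FREE] -> 0

Answer: 0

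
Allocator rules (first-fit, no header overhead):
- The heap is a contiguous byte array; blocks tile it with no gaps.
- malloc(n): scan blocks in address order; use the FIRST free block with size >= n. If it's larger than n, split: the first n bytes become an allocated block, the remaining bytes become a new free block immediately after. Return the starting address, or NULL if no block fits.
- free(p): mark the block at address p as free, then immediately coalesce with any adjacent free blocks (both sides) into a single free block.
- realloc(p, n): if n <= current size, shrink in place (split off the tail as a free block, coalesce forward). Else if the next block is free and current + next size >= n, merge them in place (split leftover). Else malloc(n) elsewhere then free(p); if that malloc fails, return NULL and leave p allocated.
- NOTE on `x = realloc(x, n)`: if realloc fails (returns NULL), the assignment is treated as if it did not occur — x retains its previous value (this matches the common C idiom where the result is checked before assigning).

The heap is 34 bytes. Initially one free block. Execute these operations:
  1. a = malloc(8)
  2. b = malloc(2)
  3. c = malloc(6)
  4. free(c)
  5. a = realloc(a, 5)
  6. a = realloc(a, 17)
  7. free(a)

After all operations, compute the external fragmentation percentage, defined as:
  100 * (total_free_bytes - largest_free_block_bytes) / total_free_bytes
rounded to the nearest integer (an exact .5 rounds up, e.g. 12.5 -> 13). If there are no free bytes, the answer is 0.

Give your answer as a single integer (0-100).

Answer: 25

Derivation:
Op 1: a = malloc(8) -> a = 0; heap: [0-7 ALLOC][8-33 FREE]
Op 2: b = malloc(2) -> b = 8; heap: [0-7 ALLOC][8-9 ALLOC][10-33 FREE]
Op 3: c = malloc(6) -> c = 10; heap: [0-7 ALLOC][8-9 ALLOC][10-15 ALLOC][16-33 FREE]
Op 4: free(c) -> (freed c); heap: [0-7 ALLOC][8-9 ALLOC][10-33 FREE]
Op 5: a = realloc(a, 5) -> a = 0; heap: [0-4 ALLOC][5-7 FREE][8-9 ALLOC][10-33 FREE]
Op 6: a = realloc(a, 17) -> a = 10; heap: [0-7 FREE][8-9 ALLOC][10-26 ALLOC][27-33 FREE]
Op 7: free(a) -> (freed a); heap: [0-7 FREE][8-9 ALLOC][10-33 FREE]
Free blocks: [8 24] total_free=32 largest=24 -> 100*(32-24)/32 = 800/32 = 25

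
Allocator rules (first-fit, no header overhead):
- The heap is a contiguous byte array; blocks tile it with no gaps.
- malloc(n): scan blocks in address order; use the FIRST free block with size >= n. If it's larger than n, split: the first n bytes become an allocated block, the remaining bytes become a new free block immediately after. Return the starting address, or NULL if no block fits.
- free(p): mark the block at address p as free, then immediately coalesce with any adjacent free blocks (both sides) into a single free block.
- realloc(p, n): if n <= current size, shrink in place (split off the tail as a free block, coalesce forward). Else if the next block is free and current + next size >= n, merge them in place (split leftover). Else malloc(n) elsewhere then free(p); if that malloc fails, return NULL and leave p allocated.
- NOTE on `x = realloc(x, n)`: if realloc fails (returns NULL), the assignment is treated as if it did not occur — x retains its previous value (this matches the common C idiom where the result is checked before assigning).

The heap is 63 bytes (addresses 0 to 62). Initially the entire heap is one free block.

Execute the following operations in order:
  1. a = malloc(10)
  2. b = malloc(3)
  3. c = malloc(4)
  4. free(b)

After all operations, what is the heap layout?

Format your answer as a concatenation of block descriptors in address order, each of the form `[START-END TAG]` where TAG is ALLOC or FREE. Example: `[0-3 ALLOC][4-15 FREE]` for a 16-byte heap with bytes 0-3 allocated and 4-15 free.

Answer: [0-9 ALLOC][10-12 FREE][13-16 ALLOC][17-62 FREE]

Derivation:
Op 1: a = malloc(10) -> a = 0; heap: [0-9 ALLOC][10-62 FREE]
Op 2: b = malloc(3) -> b = 10; heap: [0-9 ALLOC][10-12 ALLOC][13-62 FREE]
Op 3: c = malloc(4) -> c = 13; heap: [0-9 ALLOC][10-12 ALLOC][13-16 ALLOC][17-62 FREE]
Op 4: free(b) -> (freed b); heap: [0-9 ALLOC][10-12 FREE][13-16 ALLOC][17-62 FREE]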